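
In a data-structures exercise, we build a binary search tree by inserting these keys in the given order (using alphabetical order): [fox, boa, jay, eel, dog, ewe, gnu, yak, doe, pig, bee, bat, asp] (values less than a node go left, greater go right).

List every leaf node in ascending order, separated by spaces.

Resulting structure (node: left, right):
  fox: L=boa, R=jay
  boa: L=bee, R=eel
  jay: L=gnu, R=yak
  eel: L=dog, R=ewe
  dog: L=doe, R=–
  ewe: L=–, R=–
  gnu: L=–, R=–
  yak: L=pig, R=–
  doe: L=–, R=–
  pig: L=–, R=–
  bee: L=bat, R=–
  bat: L=asp, R=–
  asp: L=–, R=–

asp doe ewe gnu pig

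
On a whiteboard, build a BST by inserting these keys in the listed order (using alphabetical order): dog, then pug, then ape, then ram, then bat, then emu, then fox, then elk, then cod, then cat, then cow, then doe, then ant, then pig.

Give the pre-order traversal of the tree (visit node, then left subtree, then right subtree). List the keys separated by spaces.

dog: root
pug: right child of dog (depth 1)
ape: left child of dog (depth 1)
ram: right child of pug (depth 2)
bat: right child of ape (depth 2)
emu: left child of pug (depth 2)
fox: right child of emu (depth 3)
elk: left child of emu (depth 3)
cod: right child of bat (depth 3)
cat: left child of cod (depth 4)
cow: right child of cod (depth 4)
doe: right child of cow (depth 5)
ant: left child of ape (depth 2)
pig: right child of fox (depth 4)

dog ape ant bat cod cat cow doe pug emu elk fox pig ram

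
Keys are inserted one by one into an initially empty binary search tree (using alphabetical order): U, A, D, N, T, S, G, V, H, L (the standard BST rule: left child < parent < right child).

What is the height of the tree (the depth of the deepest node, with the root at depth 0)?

6

Insert U: tree is empty, so U becomes the root.
Insert A: A < U → go left. Place as left child of U.
Insert D: D < U → go left; D > A → go right. Place as right child of A.
Insert N: N < U → go left; N > A → go right; N > D → go right. Place as right child of D.
Insert T: T < U → go left; T > A → go right; T > D → go right; T > N → go right. Place as right child of N.
Insert S: S < U → go left; S > A → go right; S > D → go right; S > N → go right; S < T → go left. Place as left child of T.
Insert G: G < U → go left; G > A → go right; G > D → go right; G < N → go left. Place as left child of N.
Insert V: V > U → go right. Place as right child of U.
Insert H: H < U → go left; H > A → go right; H > D → go right; H < N → go left; H > G → go right. Place as right child of G.
Insert L: L < U → go left; L > A → go right; L > D → go right; L < N → go left; L > G → go right; L > H → go right. Place as right child of H.

The deepest node is L at depth 6.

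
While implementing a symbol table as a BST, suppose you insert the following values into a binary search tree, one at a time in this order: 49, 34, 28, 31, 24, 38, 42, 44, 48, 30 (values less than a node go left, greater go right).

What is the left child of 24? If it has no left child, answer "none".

Insert 49: tree is empty, so 49 becomes the root.
Insert 34: 34 < 49 → go left. Place as left child of 49.
Insert 28: 28 < 49 → go left; 28 < 34 → go left. Place as left child of 34.
Insert 31: 31 < 49 → go left; 31 < 34 → go left; 31 > 28 → go right. Place as right child of 28.
Insert 24: 24 < 49 → go left; 24 < 34 → go left; 24 < 28 → go left. Place as left child of 28.
Insert 38: 38 < 49 → go left; 38 > 34 → go right. Place as right child of 34.
Insert 42: 42 < 49 → go left; 42 > 34 → go right; 42 > 38 → go right. Place as right child of 38.
Insert 44: 44 < 49 → go left; 44 > 34 → go right; 44 > 38 → go right; 44 > 42 → go right. Place as right child of 42.
Insert 48: 48 < 49 → go left; 48 > 34 → go right; 48 > 38 → go right; 48 > 42 → go right; 48 > 44 → go right. Place as right child of 44.
Insert 30: 30 < 49 → go left; 30 < 34 → go left; 30 > 28 → go right; 30 < 31 → go left. Place as left child of 31.

none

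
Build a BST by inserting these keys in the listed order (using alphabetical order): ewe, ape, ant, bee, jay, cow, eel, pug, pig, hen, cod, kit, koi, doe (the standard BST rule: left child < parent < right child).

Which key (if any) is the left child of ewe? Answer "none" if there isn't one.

Resulting structure (node: left, right):
  ewe: L=ape, R=jay
  ape: L=ant, R=bee
  ant: L=–, R=–
  bee: L=–, R=cow
  jay: L=hen, R=pug
  cow: L=cod, R=eel
  eel: L=doe, R=–
  pug: L=pig, R=–
  pig: L=kit, R=–
  hen: L=–, R=–
  cod: L=–, R=–
  kit: L=–, R=koi
  koi: L=–, R=–
  doe: L=–, R=–

ape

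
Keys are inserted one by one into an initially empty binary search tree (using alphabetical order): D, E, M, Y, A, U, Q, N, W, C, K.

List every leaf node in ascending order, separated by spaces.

Resulting structure (node: left, right):
  D: L=A, R=E
  E: L=–, R=M
  M: L=K, R=Y
  Y: L=U, R=–
  A: L=–, R=C
  U: L=Q, R=W
  Q: L=N, R=–
  N: L=–, R=–
  W: L=–, R=–
  C: L=–, R=–
  K: L=–, R=–

C K N W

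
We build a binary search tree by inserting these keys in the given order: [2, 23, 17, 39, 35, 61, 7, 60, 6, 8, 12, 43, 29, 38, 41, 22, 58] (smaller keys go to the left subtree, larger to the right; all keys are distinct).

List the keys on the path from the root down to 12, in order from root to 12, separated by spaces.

Insert 2: tree is empty, so 2 becomes the root.
Insert 23: 23 > 2 → go right. Place as right child of 2.
Insert 17: 17 > 2 → go right; 17 < 23 → go left. Place as left child of 23.
Insert 39: 39 > 2 → go right; 39 > 23 → go right. Place as right child of 23.
Insert 35: 35 > 2 → go right; 35 > 23 → go right; 35 < 39 → go left. Place as left child of 39.
Insert 61: 61 > 2 → go right; 61 > 23 → go right; 61 > 39 → go right. Place as right child of 39.
Insert 7: 7 > 2 → go right; 7 < 23 → go left; 7 < 17 → go left. Place as left child of 17.
Insert 60: 60 > 2 → go right; 60 > 23 → go right; 60 > 39 → go right; 60 < 61 → go left. Place as left child of 61.
Insert 6: 6 > 2 → go right; 6 < 23 → go left; 6 < 17 → go left; 6 < 7 → go left. Place as left child of 7.
Insert 8: 8 > 2 → go right; 8 < 23 → go left; 8 < 17 → go left; 8 > 7 → go right. Place as right child of 7.
Insert 12: 12 > 2 → go right; 12 < 23 → go left; 12 < 17 → go left; 12 > 7 → go right; 12 > 8 → go right. Place as right child of 8.
Insert 43: 43 > 2 → go right; 43 > 23 → go right; 43 > 39 → go right; 43 < 61 → go left; 43 < 60 → go left. Place as left child of 60.
Insert 29: 29 > 2 → go right; 29 > 23 → go right; 29 < 39 → go left; 29 < 35 → go left. Place as left child of 35.
Insert 38: 38 > 2 → go right; 38 > 23 → go right; 38 < 39 → go left; 38 > 35 → go right. Place as right child of 35.
Insert 41: 41 > 2 → go right; 41 > 23 → go right; 41 > 39 → go right; 41 < 61 → go left; 41 < 60 → go left; 41 < 43 → go left. Place as left child of 43.
Insert 22: 22 > 2 → go right; 22 < 23 → go left; 22 > 17 → go right. Place as right child of 17.
Insert 58: 58 > 2 → go right; 58 > 23 → go right; 58 > 39 → go right; 58 < 61 → go left; 58 < 60 → go left; 58 > 43 → go right. Place as right child of 43.

2 23 17 7 8 12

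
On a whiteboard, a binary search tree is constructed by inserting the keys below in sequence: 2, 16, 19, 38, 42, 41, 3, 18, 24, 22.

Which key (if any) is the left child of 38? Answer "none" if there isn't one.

2: root
16: right child of 2 (depth 1)
19: right child of 16 (depth 2)
38: right child of 19 (depth 3)
42: right child of 38 (depth 4)
41: left child of 42 (depth 5)
3: left child of 16 (depth 2)
18: left child of 19 (depth 3)
24: left child of 38 (depth 4)
22: left child of 24 (depth 5)

24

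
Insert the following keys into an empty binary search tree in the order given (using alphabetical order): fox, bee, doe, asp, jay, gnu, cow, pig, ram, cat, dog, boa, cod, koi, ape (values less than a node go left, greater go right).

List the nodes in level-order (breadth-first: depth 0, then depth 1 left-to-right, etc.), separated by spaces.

Insert fox: tree is empty, so fox becomes the root.
Insert bee: bee < fox → go left. Place as left child of fox.
Insert doe: doe < fox → go left; doe > bee → go right. Place as right child of bee.
Insert asp: asp < fox → go left; asp < bee → go left. Place as left child of bee.
Insert jay: jay > fox → go right. Place as right child of fox.
Insert gnu: gnu > fox → go right; gnu < jay → go left. Place as left child of jay.
Insert cow: cow < fox → go left; cow > bee → go right; cow < doe → go left. Place as left child of doe.
Insert pig: pig > fox → go right; pig > jay → go right. Place as right child of jay.
Insert ram: ram > fox → go right; ram > jay → go right; ram > pig → go right. Place as right child of pig.
Insert cat: cat < fox → go left; cat > bee → go right; cat < doe → go left; cat < cow → go left. Place as left child of cow.
Insert dog: dog < fox → go left; dog > bee → go right; dog > doe → go right. Place as right child of doe.
Insert boa: boa < fox → go left; boa > bee → go right; boa < doe → go left; boa < cow → go left; boa < cat → go left. Place as left child of cat.
Insert cod: cod < fox → go left; cod > bee → go right; cod < doe → go left; cod < cow → go left; cod > cat → go right. Place as right child of cat.
Insert koi: koi > fox → go right; koi > jay → go right; koi < pig → go left. Place as left child of pig.
Insert ape: ape < fox → go left; ape < bee → go left; ape < asp → go left. Place as left child of asp.

fox bee jay asp doe gnu pig ape cow dog koi ram cat boa cod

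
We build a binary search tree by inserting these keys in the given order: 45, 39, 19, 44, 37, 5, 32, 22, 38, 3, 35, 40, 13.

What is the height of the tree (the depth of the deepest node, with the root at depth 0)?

Insert 45: tree is empty, so 45 becomes the root.
Insert 39: 39 < 45 → go left. Place as left child of 45.
Insert 19: 19 < 45 → go left; 19 < 39 → go left. Place as left child of 39.
Insert 44: 44 < 45 → go left; 44 > 39 → go right. Place as right child of 39.
Insert 37: 37 < 45 → go left; 37 < 39 → go left; 37 > 19 → go right. Place as right child of 19.
Insert 5: 5 < 45 → go left; 5 < 39 → go left; 5 < 19 → go left. Place as left child of 19.
Insert 32: 32 < 45 → go left; 32 < 39 → go left; 32 > 19 → go right; 32 < 37 → go left. Place as left child of 37.
Insert 22: 22 < 45 → go left; 22 < 39 → go left; 22 > 19 → go right; 22 < 37 → go left; 22 < 32 → go left. Place as left child of 32.
Insert 38: 38 < 45 → go left; 38 < 39 → go left; 38 > 19 → go right; 38 > 37 → go right. Place as right child of 37.
Insert 3: 3 < 45 → go left; 3 < 39 → go left; 3 < 19 → go left; 3 < 5 → go left. Place as left child of 5.
Insert 35: 35 < 45 → go left; 35 < 39 → go left; 35 > 19 → go right; 35 < 37 → go left; 35 > 32 → go right. Place as right child of 32.
Insert 40: 40 < 45 → go left; 40 > 39 → go right; 40 < 44 → go left. Place as left child of 44.
Insert 13: 13 < 45 → go left; 13 < 39 → go left; 13 < 19 → go left; 13 > 5 → go right. Place as right child of 5.

The deepest node is 22 at depth 5.

5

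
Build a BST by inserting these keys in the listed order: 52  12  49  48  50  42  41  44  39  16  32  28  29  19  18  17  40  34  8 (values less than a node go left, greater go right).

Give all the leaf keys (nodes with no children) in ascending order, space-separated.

Insert 52: tree is empty, so 52 becomes the root.
Insert 12: 12 < 52 → go left. Place as left child of 52.
Insert 49: 49 < 52 → go left; 49 > 12 → go right. Place as right child of 12.
Insert 48: 48 < 52 → go left; 48 > 12 → go right; 48 < 49 → go left. Place as left child of 49.
Insert 50: 50 < 52 → go left; 50 > 12 → go right; 50 > 49 → go right. Place as right child of 49.
Insert 42: 42 < 52 → go left; 42 > 12 → go right; 42 < 49 → go left; 42 < 48 → go left. Place as left child of 48.
Insert 41: 41 < 52 → go left; 41 > 12 → go right; 41 < 49 → go left; 41 < 48 → go left; 41 < 42 → go left. Place as left child of 42.
Insert 44: 44 < 52 → go left; 44 > 12 → go right; 44 < 49 → go left; 44 < 48 → go left; 44 > 42 → go right. Place as right child of 42.
Insert 39: 39 < 52 → go left; 39 > 12 → go right; 39 < 49 → go left; 39 < 48 → go left; 39 < 42 → go left; 39 < 41 → go left. Place as left child of 41.
Insert 16: 16 < 52 → go left; 16 > 12 → go right; 16 < 49 → go left; 16 < 48 → go left; 16 < 42 → go left; 16 < 41 → go left; 16 < 39 → go left. Place as left child of 39.
Insert 32: 32 < 52 → go left; 32 > 12 → go right; 32 < 49 → go left; 32 < 48 → go left; 32 < 42 → go left; 32 < 41 → go left; 32 < 39 → go left; 32 > 16 → go right. Place as right child of 16.
Insert 28: 28 < 52 → go left; 28 > 12 → go right; 28 < 49 → go left; 28 < 48 → go left; 28 < 42 → go left; 28 < 41 → go left; 28 < 39 → go left; 28 > 16 → go right; 28 < 32 → go left. Place as left child of 32.
Insert 29: 29 < 52 → go left; 29 > 12 → go right; 29 < 49 → go left; 29 < 48 → go left; 29 < 42 → go left; 29 < 41 → go left; 29 < 39 → go left; 29 > 16 → go right; 29 < 32 → go left; 29 > 28 → go right. Place as right child of 28.
Insert 19: 19 < 52 → go left; 19 > 12 → go right; 19 < 49 → go left; 19 < 48 → go left; 19 < 42 → go left; 19 < 41 → go left; 19 < 39 → go left; 19 > 16 → go right; 19 < 32 → go left; 19 < 28 → go left. Place as left child of 28.
Insert 18: 18 < 52 → go left; 18 > 12 → go right; 18 < 49 → go left; 18 < 48 → go left; 18 < 42 → go left; 18 < 41 → go left; 18 < 39 → go left; 18 > 16 → go right; 18 < 32 → go left; 18 < 28 → go left; 18 < 19 → go left. Place as left child of 19.
Insert 17: 17 < 52 → go left; 17 > 12 → go right; 17 < 49 → go left; 17 < 48 → go left; 17 < 42 → go left; 17 < 41 → go left; 17 < 39 → go left; 17 > 16 → go right; 17 < 32 → go left; 17 < 28 → go left; 17 < 19 → go left; 17 < 18 → go left. Place as left child of 18.
Insert 40: 40 < 52 → go left; 40 > 12 → go right; 40 < 49 → go left; 40 < 48 → go left; 40 < 42 → go left; 40 < 41 → go left; 40 > 39 → go right. Place as right child of 39.
Insert 34: 34 < 52 → go left; 34 > 12 → go right; 34 < 49 → go left; 34 < 48 → go left; 34 < 42 → go left; 34 < 41 → go left; 34 < 39 → go left; 34 > 16 → go right; 34 > 32 → go right. Place as right child of 32.
Insert 8: 8 < 52 → go left; 8 < 12 → go left. Place as left child of 12.

8 17 29 34 40 44 50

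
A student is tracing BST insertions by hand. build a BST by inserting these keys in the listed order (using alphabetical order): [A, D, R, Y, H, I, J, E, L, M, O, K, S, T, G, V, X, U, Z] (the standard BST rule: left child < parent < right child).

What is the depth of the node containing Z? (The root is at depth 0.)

4

Resulting structure (node: left, right):
  A: L=–, R=D
  D: L=–, R=R
  R: L=H, R=Y
  Y: L=S, R=Z
  H: L=E, R=I
  I: L=–, R=J
  J: L=–, R=L
  E: L=–, R=G
  L: L=K, R=M
  M: L=–, R=O
  O: L=–, R=–
  K: L=–, R=–
  S: L=–, R=T
  T: L=–, R=V
  G: L=–, R=–
  V: L=U, R=X
  X: L=–, R=–
  U: L=–, R=–
  Z: L=–, R=–

Path to Z: A → D → R → Y → Z, which is 4 edges.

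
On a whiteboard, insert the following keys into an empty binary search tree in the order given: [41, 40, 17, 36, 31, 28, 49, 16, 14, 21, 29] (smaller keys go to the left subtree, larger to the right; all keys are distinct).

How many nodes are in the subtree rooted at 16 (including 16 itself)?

41: root
40: left child of 41 (depth 1)
17: left child of 40 (depth 2)
36: right child of 17 (depth 3)
31: left child of 36 (depth 4)
28: left child of 31 (depth 5)
49: right child of 41 (depth 1)
16: left child of 17 (depth 3)
14: left child of 16 (depth 4)
21: left child of 28 (depth 6)
29: right child of 28 (depth 6)

Subtree rooted at 16 contains: 16, 14 — 2 nodes.

2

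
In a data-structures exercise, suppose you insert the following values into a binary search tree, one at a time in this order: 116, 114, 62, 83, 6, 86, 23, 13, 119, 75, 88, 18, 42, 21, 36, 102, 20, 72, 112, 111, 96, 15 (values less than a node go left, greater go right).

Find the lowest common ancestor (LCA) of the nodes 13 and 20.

116: root
114: left child of 116 (depth 1)
62: left child of 114 (depth 2)
83: right child of 62 (depth 3)
6: left child of 62 (depth 3)
86: right child of 83 (depth 4)
23: right child of 6 (depth 4)
13: left child of 23 (depth 5)
119: right child of 116 (depth 1)
75: left child of 83 (depth 4)
88: right child of 86 (depth 5)
18: right child of 13 (depth 6)
42: right child of 23 (depth 5)
21: right child of 18 (depth 7)
36: left child of 42 (depth 6)
102: right child of 88 (depth 6)
20: left child of 21 (depth 8)
72: left child of 75 (depth 5)
112: right child of 102 (depth 7)
111: left child of 112 (depth 8)
96: left child of 102 (depth 7)
15: left child of 18 (depth 7)

Path to 13: 116 → 114 → 62 → 6 → 23 → 13
Path to 20: 116 → 114 → 62 → 6 → 23 → 13 → 18 → 21 → 20
13 lies on both paths and is an ancestor of the other node.

13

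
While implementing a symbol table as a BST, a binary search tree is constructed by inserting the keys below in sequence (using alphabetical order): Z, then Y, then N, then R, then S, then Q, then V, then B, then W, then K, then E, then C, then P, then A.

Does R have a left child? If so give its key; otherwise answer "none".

Z: root
Y: left child of Z (depth 1)
N: left child of Y (depth 2)
R: right child of N (depth 3)
S: right child of R (depth 4)
Q: left child of R (depth 4)
V: right child of S (depth 5)
B: left child of N (depth 3)
W: right child of V (depth 6)
K: right child of B (depth 4)
E: left child of K (depth 5)
C: left child of E (depth 6)
P: left child of Q (depth 5)
A: left child of B (depth 4)

Q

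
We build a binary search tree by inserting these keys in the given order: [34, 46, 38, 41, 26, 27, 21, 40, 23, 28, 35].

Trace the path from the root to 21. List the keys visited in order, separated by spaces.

Insert 34: tree is empty, so 34 becomes the root.
Insert 46: 46 > 34 → go right. Place as right child of 34.
Insert 38: 38 > 34 → go right; 38 < 46 → go left. Place as left child of 46.
Insert 41: 41 > 34 → go right; 41 < 46 → go left; 41 > 38 → go right. Place as right child of 38.
Insert 26: 26 < 34 → go left. Place as left child of 34.
Insert 27: 27 < 34 → go left; 27 > 26 → go right. Place as right child of 26.
Insert 21: 21 < 34 → go left; 21 < 26 → go left. Place as left child of 26.
Insert 40: 40 > 34 → go right; 40 < 46 → go left; 40 > 38 → go right; 40 < 41 → go left. Place as left child of 41.
Insert 23: 23 < 34 → go left; 23 < 26 → go left; 23 > 21 → go right. Place as right child of 21.
Insert 28: 28 < 34 → go left; 28 > 26 → go right; 28 > 27 → go right. Place as right child of 27.
Insert 35: 35 > 34 → go right; 35 < 46 → go left; 35 < 38 → go left. Place as left child of 38.

34 26 21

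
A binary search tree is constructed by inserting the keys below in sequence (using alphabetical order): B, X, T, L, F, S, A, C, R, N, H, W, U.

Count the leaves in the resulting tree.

5

Insert B: tree is empty, so B becomes the root.
Insert X: X > B → go right. Place as right child of B.
Insert T: T > B → go right; T < X → go left. Place as left child of X.
Insert L: L > B → go right; L < X → go left; L < T → go left. Place as left child of T.
Insert F: F > B → go right; F < X → go left; F < T → go left; F < L → go left. Place as left child of L.
Insert S: S > B → go right; S < X → go left; S < T → go left; S > L → go right. Place as right child of L.
Insert A: A < B → go left. Place as left child of B.
Insert C: C > B → go right; C < X → go left; C < T → go left; C < L → go left; C < F → go left. Place as left child of F.
Insert R: R > B → go right; R < X → go left; R < T → go left; R > L → go right; R < S → go left. Place as left child of S.
Insert N: N > B → go right; N < X → go left; N < T → go left; N > L → go right; N < S → go left; N < R → go left. Place as left child of R.
Insert H: H > B → go right; H < X → go left; H < T → go left; H < L → go left; H > F → go right. Place as right child of F.
Insert W: W > B → go right; W < X → go left; W > T → go right. Place as right child of T.
Insert U: U > B → go right; U < X → go left; U > T → go right; U < W → go left. Place as left child of W.

Leaves: A, C, H, N, U — 5 in total.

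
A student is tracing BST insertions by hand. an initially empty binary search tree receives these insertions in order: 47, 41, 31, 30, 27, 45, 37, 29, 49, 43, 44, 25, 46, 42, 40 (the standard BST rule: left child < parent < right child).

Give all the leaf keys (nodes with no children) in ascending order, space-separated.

25 29 40 42 44 46 49

47: root
41: left child of 47 (depth 1)
31: left child of 41 (depth 2)
30: left child of 31 (depth 3)
27: left child of 30 (depth 4)
45: right child of 41 (depth 2)
37: right child of 31 (depth 3)
29: right child of 27 (depth 5)
49: right child of 47 (depth 1)
43: left child of 45 (depth 3)
44: right child of 43 (depth 4)
25: left child of 27 (depth 5)
46: right child of 45 (depth 3)
42: left child of 43 (depth 4)
40: right child of 37 (depth 4)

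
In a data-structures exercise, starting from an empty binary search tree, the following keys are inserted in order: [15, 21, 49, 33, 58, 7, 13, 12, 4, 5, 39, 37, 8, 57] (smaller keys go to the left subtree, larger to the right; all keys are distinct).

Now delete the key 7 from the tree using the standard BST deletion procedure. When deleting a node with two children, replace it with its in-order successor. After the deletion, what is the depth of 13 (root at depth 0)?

2

Insert 15: tree is empty, so 15 becomes the root.
Insert 21: 21 > 15 → go right. Place as right child of 15.
Insert 49: 49 > 15 → go right; 49 > 21 → go right. Place as right child of 21.
Insert 33: 33 > 15 → go right; 33 > 21 → go right; 33 < 49 → go left. Place as left child of 49.
Insert 58: 58 > 15 → go right; 58 > 21 → go right; 58 > 49 → go right. Place as right child of 49.
Insert 7: 7 < 15 → go left. Place as left child of 15.
Insert 13: 13 < 15 → go left; 13 > 7 → go right. Place as right child of 7.
Insert 12: 12 < 15 → go left; 12 > 7 → go right; 12 < 13 → go left. Place as left child of 13.
Insert 4: 4 < 15 → go left; 4 < 7 → go left. Place as left child of 7.
Insert 5: 5 < 15 → go left; 5 < 7 → go left; 5 > 4 → go right. Place as right child of 4.
Insert 39: 39 > 15 → go right; 39 > 21 → go right; 39 < 49 → go left; 39 > 33 → go right. Place as right child of 33.
Insert 37: 37 > 15 → go right; 37 > 21 → go right; 37 < 49 → go left; 37 > 33 → go right; 37 < 39 → go left. Place as left child of 39.
Insert 8: 8 < 15 → go left; 8 > 7 → go right; 8 < 13 → go left; 8 < 12 → go left. Place as left child of 12.
Insert 57: 57 > 15 → go right; 57 > 21 → go right; 57 > 49 → go right; 57 < 58 → go left. Place as left child of 58.

Delete 7 (two children — replace with in-order successor).
After deletion, path to 13: 15 → 8 → 13.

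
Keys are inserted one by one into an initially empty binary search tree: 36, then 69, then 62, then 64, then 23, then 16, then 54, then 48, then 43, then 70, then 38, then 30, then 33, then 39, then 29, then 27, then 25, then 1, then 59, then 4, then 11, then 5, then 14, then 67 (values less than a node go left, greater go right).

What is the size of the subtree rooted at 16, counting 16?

6

Resulting structure (node: left, right):
  36: L=23, R=69
  69: L=62, R=70
  62: L=54, R=64
  64: L=–, R=67
  23: L=16, R=30
  16: L=1, R=–
  54: L=48, R=59
  48: L=43, R=–
  43: L=38, R=–
  70: L=–, R=–
  38: L=–, R=39
  30: L=29, R=33
  33: L=–, R=–
  39: L=–, R=–
  29: L=27, R=–
  27: L=25, R=–
  25: L=–, R=–
  1: L=–, R=4
  59: L=–, R=–
  4: L=–, R=11
  11: L=5, R=14
  5: L=–, R=–
  14: L=–, R=–
  67: L=–, R=–

Subtree rooted at 16 contains: 16, 1, 4, 11, 5, 14 — 6 nodes.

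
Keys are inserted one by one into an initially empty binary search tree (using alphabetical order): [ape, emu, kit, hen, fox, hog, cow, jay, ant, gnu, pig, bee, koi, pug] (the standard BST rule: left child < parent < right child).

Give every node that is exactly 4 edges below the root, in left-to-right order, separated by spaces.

Insert ape: tree is empty, so ape becomes the root.
Insert emu: emu > ape → go right. Place as right child of ape.
Insert kit: kit > ape → go right; kit > emu → go right. Place as right child of emu.
Insert hen: hen > ape → go right; hen > emu → go right; hen < kit → go left. Place as left child of kit.
Insert fox: fox > ape → go right; fox > emu → go right; fox < kit → go left; fox < hen → go left. Place as left child of hen.
Insert hog: hog > ape → go right; hog > emu → go right; hog < kit → go left; hog > hen → go right. Place as right child of hen.
Insert cow: cow > ape → go right; cow < emu → go left. Place as left child of emu.
Insert jay: jay > ape → go right; jay > emu → go right; jay < kit → go left; jay > hen → go right; jay > hog → go right. Place as right child of hog.
Insert ant: ant < ape → go left. Place as left child of ape.
Insert gnu: gnu > ape → go right; gnu > emu → go right; gnu < kit → go left; gnu < hen → go left; gnu > fox → go right. Place as right child of fox.
Insert pig: pig > ape → go right; pig > emu → go right; pig > kit → go right. Place as right child of kit.
Insert bee: bee > ape → go right; bee < emu → go left; bee < cow → go left. Place as left child of cow.
Insert koi: koi > ape → go right; koi > emu → go right; koi > kit → go right; koi < pig → go left. Place as left child of pig.
Insert pug: pug > ape → go right; pug > emu → go right; pug > kit → go right; pug > pig → go right. Place as right child of pig.

fox hog koi pug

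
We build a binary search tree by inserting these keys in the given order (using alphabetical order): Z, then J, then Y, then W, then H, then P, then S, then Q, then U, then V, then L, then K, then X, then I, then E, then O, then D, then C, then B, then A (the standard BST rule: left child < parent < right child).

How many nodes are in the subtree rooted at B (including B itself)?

Z: root
J: left child of Z (depth 1)
Y: right child of J (depth 2)
W: left child of Y (depth 3)
H: left child of J (depth 2)
P: left child of W (depth 4)
S: right child of P (depth 5)
Q: left child of S (depth 6)
U: right child of S (depth 6)
V: right child of U (depth 7)
L: left child of P (depth 5)
K: left child of L (depth 6)
X: right child of W (depth 4)
I: right child of H (depth 3)
E: left child of H (depth 3)
O: right child of L (depth 6)
D: left child of E (depth 4)
C: left child of D (depth 5)
B: left child of C (depth 6)
A: left child of B (depth 7)

Subtree rooted at B contains: B, A — 2 nodes.

2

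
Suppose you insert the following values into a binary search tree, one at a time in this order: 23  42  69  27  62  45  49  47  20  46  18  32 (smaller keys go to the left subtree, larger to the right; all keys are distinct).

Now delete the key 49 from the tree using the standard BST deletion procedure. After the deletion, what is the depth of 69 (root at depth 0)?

2

23: root
42: right child of 23 (depth 1)
69: right child of 42 (depth 2)
27: left child of 42 (depth 2)
62: left child of 69 (depth 3)
45: left child of 62 (depth 4)
49: right child of 45 (depth 5)
47: left child of 49 (depth 6)
20: left child of 23 (depth 1)
46: left child of 47 (depth 7)
18: left child of 20 (depth 2)
32: right child of 27 (depth 3)

Delete 49 (at most one child — splice it out).
After deletion, path to 69: 23 → 42 → 69.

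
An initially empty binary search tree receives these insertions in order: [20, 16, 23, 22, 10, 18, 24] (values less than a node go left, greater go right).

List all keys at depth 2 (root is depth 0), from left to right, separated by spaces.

10 18 22 24

Resulting structure (node: left, right):
  20: L=16, R=23
  16: L=10, R=18
  23: L=22, R=24
  22: L=–, R=–
  10: L=–, R=–
  18: L=–, R=–
  24: L=–, R=–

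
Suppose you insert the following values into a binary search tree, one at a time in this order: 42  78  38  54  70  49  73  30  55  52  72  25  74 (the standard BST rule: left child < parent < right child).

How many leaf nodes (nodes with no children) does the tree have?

5

42: root
78: right child of 42 (depth 1)
38: left child of 42 (depth 1)
54: left child of 78 (depth 2)
70: right child of 54 (depth 3)
49: left child of 54 (depth 3)
73: right child of 70 (depth 4)
30: left child of 38 (depth 2)
55: left child of 70 (depth 4)
52: right child of 49 (depth 4)
72: left child of 73 (depth 5)
25: left child of 30 (depth 3)
74: right child of 73 (depth 5)

Leaves: 25, 52, 55, 72, 74 — 5 in total.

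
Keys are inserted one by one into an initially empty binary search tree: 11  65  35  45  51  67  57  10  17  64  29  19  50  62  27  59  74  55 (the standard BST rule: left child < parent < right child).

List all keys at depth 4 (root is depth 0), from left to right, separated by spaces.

29 51

11: root
65: right child of 11 (depth 1)
35: left child of 65 (depth 2)
45: right child of 35 (depth 3)
51: right child of 45 (depth 4)
67: right child of 65 (depth 2)
57: right child of 51 (depth 5)
10: left child of 11 (depth 1)
17: left child of 35 (depth 3)
64: right child of 57 (depth 6)
29: right child of 17 (depth 4)
19: left child of 29 (depth 5)
50: left child of 51 (depth 5)
62: left child of 64 (depth 7)
27: right child of 19 (depth 6)
59: left child of 62 (depth 8)
74: right child of 67 (depth 3)
55: left child of 57 (depth 6)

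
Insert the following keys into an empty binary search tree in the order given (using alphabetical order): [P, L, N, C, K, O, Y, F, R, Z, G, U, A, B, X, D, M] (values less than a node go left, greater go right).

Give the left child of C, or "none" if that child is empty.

Insert P: tree is empty, so P becomes the root.
Insert L: L < P → go left. Place as left child of P.
Insert N: N < P → go left; N > L → go right. Place as right child of L.
Insert C: C < P → go left; C < L → go left. Place as left child of L.
Insert K: K < P → go left; K < L → go left; K > C → go right. Place as right child of C.
Insert O: O < P → go left; O > L → go right; O > N → go right. Place as right child of N.
Insert Y: Y > P → go right. Place as right child of P.
Insert F: F < P → go left; F < L → go left; F > C → go right; F < K → go left. Place as left child of K.
Insert R: R > P → go right; R < Y → go left. Place as left child of Y.
Insert Z: Z > P → go right; Z > Y → go right. Place as right child of Y.
Insert G: G < P → go left; G < L → go left; G > C → go right; G < K → go left; G > F → go right. Place as right child of F.
Insert U: U > P → go right; U < Y → go left; U > R → go right. Place as right child of R.
Insert A: A < P → go left; A < L → go left; A < C → go left. Place as left child of C.
Insert B: B < P → go left; B < L → go left; B < C → go left; B > A → go right. Place as right child of A.
Insert X: X > P → go right; X < Y → go left; X > R → go right; X > U → go right. Place as right child of U.
Insert D: D < P → go left; D < L → go left; D > C → go right; D < K → go left; D < F → go left. Place as left child of F.
Insert M: M < P → go left; M > L → go right; M < N → go left. Place as left child of N.

A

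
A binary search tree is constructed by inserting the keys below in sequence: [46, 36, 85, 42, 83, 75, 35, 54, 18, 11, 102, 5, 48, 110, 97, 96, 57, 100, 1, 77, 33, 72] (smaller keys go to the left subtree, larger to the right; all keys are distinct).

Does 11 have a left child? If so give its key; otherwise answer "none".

5

Resulting structure (node: left, right):
  46: L=36, R=85
  36: L=35, R=42
  85: L=83, R=102
  42: L=–, R=–
  83: L=75, R=–
  75: L=54, R=77
  35: L=18, R=–
  54: L=48, R=57
  18: L=11, R=33
  11: L=5, R=–
  102: L=97, R=110
  5: L=1, R=–
  48: L=–, R=–
  110: L=–, R=–
  97: L=96, R=100
  96: L=–, R=–
  57: L=–, R=72
  100: L=–, R=–
  1: L=–, R=–
  77: L=–, R=–
  33: L=–, R=–
  72: L=–, R=–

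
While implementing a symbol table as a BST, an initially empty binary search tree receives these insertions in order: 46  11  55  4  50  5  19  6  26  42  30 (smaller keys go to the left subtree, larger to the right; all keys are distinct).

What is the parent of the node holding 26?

19

46: root
11: left child of 46 (depth 1)
55: right child of 46 (depth 1)
4: left child of 11 (depth 2)
50: left child of 55 (depth 2)
5: right child of 4 (depth 3)
19: right child of 11 (depth 2)
6: right child of 5 (depth 4)
26: right child of 19 (depth 3)
42: right child of 26 (depth 4)
30: left child of 42 (depth 5)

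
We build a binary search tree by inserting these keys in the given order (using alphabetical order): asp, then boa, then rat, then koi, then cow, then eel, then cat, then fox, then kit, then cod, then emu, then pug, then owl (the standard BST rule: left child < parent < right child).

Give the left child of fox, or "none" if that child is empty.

emu

asp: root
boa: right child of asp (depth 1)
rat: right child of boa (depth 2)
koi: left child of rat (depth 3)
cow: left child of koi (depth 4)
eel: right child of cow (depth 5)
cat: left child of cow (depth 5)
fox: right child of eel (depth 6)
kit: right child of fox (depth 7)
cod: right child of cat (depth 6)
emu: left child of fox (depth 7)
pug: right child of koi (depth 4)
owl: left child of pug (depth 5)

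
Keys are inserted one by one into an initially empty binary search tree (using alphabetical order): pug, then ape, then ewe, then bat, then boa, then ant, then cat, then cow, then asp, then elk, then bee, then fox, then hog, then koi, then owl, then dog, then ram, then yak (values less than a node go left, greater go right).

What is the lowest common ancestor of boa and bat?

bat

pug: root
ape: left child of pug (depth 1)
ewe: right child of ape (depth 2)
bat: left child of ewe (depth 3)
boa: right child of bat (depth 4)
ant: left child of ape (depth 2)
cat: right child of boa (depth 5)
cow: right child of cat (depth 6)
asp: left child of bat (depth 4)
elk: right child of cow (depth 7)
bee: left child of boa (depth 5)
fox: right child of ewe (depth 3)
hog: right child of fox (depth 4)
koi: right child of hog (depth 5)
owl: right child of koi (depth 6)
dog: left child of elk (depth 8)
ram: right child of pug (depth 1)
yak: right child of ram (depth 2)

Path to boa: pug → ape → ewe → bat → boa
Path to bat: pug → ape → ewe → bat
bat lies on both paths and is an ancestor of the other node.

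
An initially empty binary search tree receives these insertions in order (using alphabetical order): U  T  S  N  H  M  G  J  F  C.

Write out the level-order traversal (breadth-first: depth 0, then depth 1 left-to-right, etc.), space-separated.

U: root
T: left child of U (depth 1)
S: left child of T (depth 2)
N: left child of S (depth 3)
H: left child of N (depth 4)
M: right child of H (depth 5)
G: left child of H (depth 5)
J: left child of M (depth 6)
F: left child of G (depth 6)
C: left child of F (depth 7)

U T S N H G M F J C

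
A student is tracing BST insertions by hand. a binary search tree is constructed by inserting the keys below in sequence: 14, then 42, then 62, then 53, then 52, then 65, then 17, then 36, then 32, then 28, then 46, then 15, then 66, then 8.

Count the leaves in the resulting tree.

5

14: root
42: right child of 14 (depth 1)
62: right child of 42 (depth 2)
53: left child of 62 (depth 3)
52: left child of 53 (depth 4)
65: right child of 62 (depth 3)
17: left child of 42 (depth 2)
36: right child of 17 (depth 3)
32: left child of 36 (depth 4)
28: left child of 32 (depth 5)
46: left child of 52 (depth 5)
15: left child of 17 (depth 3)
66: right child of 65 (depth 4)
8: left child of 14 (depth 1)

Leaves: 8, 15, 28, 46, 66 — 5 in total.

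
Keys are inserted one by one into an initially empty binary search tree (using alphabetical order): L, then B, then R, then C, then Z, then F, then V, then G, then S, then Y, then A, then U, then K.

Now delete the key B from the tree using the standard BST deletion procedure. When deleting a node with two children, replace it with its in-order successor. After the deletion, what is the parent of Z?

R

Insert L: tree is empty, so L becomes the root.
Insert B: B < L → go left. Place as left child of L.
Insert R: R > L → go right. Place as right child of L.
Insert C: C < L → go left; C > B → go right. Place as right child of B.
Insert Z: Z > L → go right; Z > R → go right. Place as right child of R.
Insert F: F < L → go left; F > B → go right; F > C → go right. Place as right child of C.
Insert V: V > L → go right; V > R → go right; V < Z → go left. Place as left child of Z.
Insert G: G < L → go left; G > B → go right; G > C → go right; G > F → go right. Place as right child of F.
Insert S: S > L → go right; S > R → go right; S < Z → go left; S < V → go left. Place as left child of V.
Insert Y: Y > L → go right; Y > R → go right; Y < Z → go left; Y > V → go right. Place as right child of V.
Insert A: A < L → go left; A < B → go left. Place as left child of B.
Insert U: U > L → go right; U > R → go right; U < Z → go left; U < V → go left; U > S → go right. Place as right child of S.
Insert K: K < L → go left; K > B → go right; K > C → go right; K > F → go right; K > G → go right. Place as right child of G.

Delete B (two children — replace with in-order successor).
After deletion, Z's parent is R.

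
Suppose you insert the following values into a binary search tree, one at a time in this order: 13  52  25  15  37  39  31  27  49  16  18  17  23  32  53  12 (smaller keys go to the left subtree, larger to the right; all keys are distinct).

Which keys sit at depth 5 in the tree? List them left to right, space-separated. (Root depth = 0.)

18 27 32 49

13: root
52: right child of 13 (depth 1)
25: left child of 52 (depth 2)
15: left child of 25 (depth 3)
37: right child of 25 (depth 3)
39: right child of 37 (depth 4)
31: left child of 37 (depth 4)
27: left child of 31 (depth 5)
49: right child of 39 (depth 5)
16: right child of 15 (depth 4)
18: right child of 16 (depth 5)
17: left child of 18 (depth 6)
23: right child of 18 (depth 6)
32: right child of 31 (depth 5)
53: right child of 52 (depth 2)
12: left child of 13 (depth 1)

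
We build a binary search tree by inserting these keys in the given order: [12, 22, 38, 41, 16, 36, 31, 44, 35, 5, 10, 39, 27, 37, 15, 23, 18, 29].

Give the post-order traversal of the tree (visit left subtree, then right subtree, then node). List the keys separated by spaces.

Resulting structure (node: left, right):
  12: L=5, R=22
  22: L=16, R=38
  38: L=36, R=41
  41: L=39, R=44
  16: L=15, R=18
  36: L=31, R=37
  31: L=27, R=35
  44: L=–, R=–
  35: L=–, R=–
  5: L=–, R=10
  10: L=–, R=–
  39: L=–, R=–
  27: L=23, R=29
  37: L=–, R=–
  15: L=–, R=–
  23: L=–, R=–
  18: L=–, R=–
  29: L=–, R=–

10 5 15 18 16 23 29 27 35 31 37 36 39 44 41 38 22 12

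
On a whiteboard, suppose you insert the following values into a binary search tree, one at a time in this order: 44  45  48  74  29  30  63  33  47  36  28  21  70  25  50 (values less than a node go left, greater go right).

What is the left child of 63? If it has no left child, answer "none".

Insert 44: tree is empty, so 44 becomes the root.
Insert 45: 45 > 44 → go right. Place as right child of 44.
Insert 48: 48 > 44 → go right; 48 > 45 → go right. Place as right child of 45.
Insert 74: 74 > 44 → go right; 74 > 45 → go right; 74 > 48 → go right. Place as right child of 48.
Insert 29: 29 < 44 → go left. Place as left child of 44.
Insert 30: 30 < 44 → go left; 30 > 29 → go right. Place as right child of 29.
Insert 63: 63 > 44 → go right; 63 > 45 → go right; 63 > 48 → go right; 63 < 74 → go left. Place as left child of 74.
Insert 33: 33 < 44 → go left; 33 > 29 → go right; 33 > 30 → go right. Place as right child of 30.
Insert 47: 47 > 44 → go right; 47 > 45 → go right; 47 < 48 → go left. Place as left child of 48.
Insert 36: 36 < 44 → go left; 36 > 29 → go right; 36 > 30 → go right; 36 > 33 → go right. Place as right child of 33.
Insert 28: 28 < 44 → go left; 28 < 29 → go left. Place as left child of 29.
Insert 21: 21 < 44 → go left; 21 < 29 → go left; 21 < 28 → go left. Place as left child of 28.
Insert 70: 70 > 44 → go right; 70 > 45 → go right; 70 > 48 → go right; 70 < 74 → go left; 70 > 63 → go right. Place as right child of 63.
Insert 25: 25 < 44 → go left; 25 < 29 → go left; 25 < 28 → go left; 25 > 21 → go right. Place as right child of 21.
Insert 50: 50 > 44 → go right; 50 > 45 → go right; 50 > 48 → go right; 50 < 74 → go left; 50 < 63 → go left. Place as left child of 63.

50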